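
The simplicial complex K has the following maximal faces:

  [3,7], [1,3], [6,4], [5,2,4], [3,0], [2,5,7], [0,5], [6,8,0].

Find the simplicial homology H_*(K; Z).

H_0 ≅ Z,  H_1 ≅ Z^2,  H_2 = 0.

Take the total order 0 < 1 < 2 < 3 < 4 < 5 < 6 < 7 < 8 on the vertex set. Then K (dimension 2) consists of the simplices:

  0-simplices (9): [0], [1], [2], [3], [4], [5], [6], [7], [8]
  1-simplices (13): [0,3], [0,5], [0,6], [0,8], [1,3], [2,4], [2,5], [2,7], [3,7], [4,5], [4,6], [5,7], [6,8]
  2-simplices (3): [0,6,8], [2,4,5], [2,5,7]

giving chain groups C_0 ≅ Z^9, C_1 ≅ Z^13, C_2 ≅ Z^3.

Boundary ∂_1: C_1 → C_0 is given by ∂[p,q] = [q] − [p]. For instance
  ∂[2,7] = [7] − [2].
The 9×13 boundary matrix has rank 8 and Smith normal form diag(1,1,1,1,1,1,1,1).

Boundary ∂_2: C_2 → C_1 sends each 2-simplex [p,q,r] to [q,r] − [p,r] + [p,q]. For instance
  ∂[2,5,7] = [5,7] − [2,7] + [2,5],
  ∂[2,4,5] = [4,5] − [2,5] + [2,4].
The resulting 13×3 matrix has rank 3, and its Smith normal form has invariant factors (1,1,1).

Now H_k = ker ∂_k / im ∂_{k+1}, so:

  H_0: rank C_0 − rank ∂_1 = 9 − 8 = 1, and the invariant factors of ∂_1 are all 1, so H_0 ≅ Z.
  H_1: rank ker ∂_1 − rank ∂_2 = (13 − 8) − 3 = 2, and the invariant factors of ∂_2 are all 1, so H_1 ≅ Z^2.
  H_2: rank ker ∂_2 − rank ∂_3 = (3 − 3) − 0 = 0, and there is no ∂_3, so H_2 ≅ 0.

As a check, the Euler characteristic is 9 − 13 + 3 = -1, which agrees with 1 − 2 + 0 = -1.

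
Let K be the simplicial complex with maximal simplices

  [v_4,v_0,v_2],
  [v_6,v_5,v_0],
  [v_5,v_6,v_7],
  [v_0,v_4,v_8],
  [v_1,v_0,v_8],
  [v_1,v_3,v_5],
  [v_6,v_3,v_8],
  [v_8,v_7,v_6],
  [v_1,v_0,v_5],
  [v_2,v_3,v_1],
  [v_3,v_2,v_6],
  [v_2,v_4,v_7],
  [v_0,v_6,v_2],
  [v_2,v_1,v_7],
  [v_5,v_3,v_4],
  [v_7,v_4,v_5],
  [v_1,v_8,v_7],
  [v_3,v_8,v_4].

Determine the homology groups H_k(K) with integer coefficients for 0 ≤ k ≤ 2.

We work with the vertex ordering v_0 < v_1 < v_2 < v_3 < v_4 < v_5 < v_6 < v_7 < v_8. The simplices of K, each written with vertices in increasing order, are:

  0-simplices (9): [v_0], [v_1], [v_2], [v_3], [v_4], [v_5], [v_6], [v_7], [v_8]
  1-simplices (27): (27 of them)
  2-simplices (18): (18 of them)

so the chain groups are C_0 ≅ Z^9, C_1 ≅ Z^27, C_2 ≅ Z^18.

∂_1: C_1 → C_0 maps an edge to its endpoints' difference, ∂[p,q] = q − p.
The resulting 9×27 matrix has rank 8, and its Smith normal form has invariant factors (1,1,1,1,1,1,1,1).

Boundary ∂_2: C_2 → C_1 sends each 2-simplex [p,q,r] to [q,r] − [p,r] + [p,q]. For instance
  ∂[v_1,v_2,v_3] = [v_2,v_3] − [v_1,v_3] + [v_1,v_2],
  ∂[v_6,v_7,v_8] = [v_7,v_8] − [v_6,v_8] + [v_6,v_7].
As a 27×18 matrix over Z this has rank 17, with invariant factors (1,1,1,1,1,1,1,1,1,1,1,1,1,1,1,1,1).

Computing H_k = (kernel of ∂_k) / (image of ∂_{k+1}):

  H_0: rank C_0 − rank ∂_1 = 9 − 8 = 1, and the invariant factors of ∂_1 are all 1, so H_0 = Z.
  H_1: rank ker ∂_1 − rank ∂_2 = (27 − 8) − 17 = 2, and the invariant factors of ∂_2 are all 1, so H_1 = Z^2.
  H_2: rank ker ∂_2 − rank ∂_3 = (18 − 17) − 0 = 1, and there is no ∂_3, so H_2 = Z.

H_0 ≅ Z,  H_1 ≅ Z^2,  H_2 ≅ Z.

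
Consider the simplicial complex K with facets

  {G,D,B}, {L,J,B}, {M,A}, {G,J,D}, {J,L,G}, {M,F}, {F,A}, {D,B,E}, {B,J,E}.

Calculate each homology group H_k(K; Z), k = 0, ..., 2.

Order the vertices as A < B < D < E < F < G < J < L < M. Listing each simplex with vertices in this order, K has dimension 2 with simplices:

  0-simplices (9): A, B, D, E, F, G, J, L, M
  1-simplices (15): AF, AM, BD, BE, BG, BJ, BL, DE, DG, DJ, EJ, FM, GJ, GL, JL
  2-simplices (6): BDE, BDG, BEJ, BJL, DGJ, GJL

so the chain groups are C_0 ≅ Z^9, C_1 ≅ Z^15, C_2 ≅ Z^6.

Boundary ∂_1: C_1 → C_0 is given by ∂[p,q] = [q] − [p].
As a 9×15 matrix over Z this has rank 7, with invariant factors (1,1,1,1,1,1,1).

Boundary ∂_2: C_2 → C_1 acts by ∂[p,q,r] = [q,r] − [p,r] + [p,q]. For instance
  ∂BEJ = EJ − BJ + BE,
  ∂BDE = DE − BE + BD.
The 15×6 boundary matrix has rank 6 and Smith normal form diag(1,1,1,1,1,1).

Now H_k = ker ∂_k / im ∂_{k+1}, so:

  H_0: rank C_0 − rank ∂_1 = 9 − 7 = 2, and the invariant factors of ∂_1 are all 1, so H_0 ≅ Z^2.
  H_1: rank ker ∂_1 − rank ∂_2 = (15 − 7) − 6 = 2, and the invariant factors of ∂_2 are all 1, so H_1 ≅ Z^2.
  H_2: rank ker ∂_2 − rank ∂_3 = (6 − 6) − 0 = 0, and there is no ∂_3, so H_2 ≅ 0.

As a check, the Euler characteristic is 9 − 15 + 6 = 0, which agrees with 2 − 2 + 0 = 0.

H_0 = Z^2,  H_1 = Z^2,  H_2 = 0.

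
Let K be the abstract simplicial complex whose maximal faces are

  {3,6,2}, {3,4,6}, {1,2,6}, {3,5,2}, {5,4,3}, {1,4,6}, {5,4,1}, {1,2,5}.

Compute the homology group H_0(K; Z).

Take the total order 1 < 2 < 3 < 4 < 5 < 6 on the vertex set. Then K (dimension 2) consists of the simplices:

  0-simplices (6): [1], [2], [3], [4], [5], [6]
  1-simplices (12): [1,2], [1,4], [1,5], [1,6], [2,3], [2,5], [2,6], [3,4], [3,5], [3,6], [4,5], [4,6]
  2-simplices (8): [1,2,5], [1,2,6], [1,4,5], [1,4,6], [2,3,5], [2,3,6], [3,4,5], [3,4,6]

so the chain groups are C_0 ≅ Z^6, C_1 ≅ Z^12, C_2 ≅ Z^8.

The boundary map ∂_1: C_1 → C_0 sends each edge [p,q] (with p < q) to q − p.
As a 6×12 matrix over Z this has rank 5, with invariant factors (1,1,1,1,1).

Boundary ∂_2: C_2 → C_1 acts by ∂[p,q,r] = [q,r] − [p,r] + [p,q]. For instance
  ∂[3,4,5] = [4,5] − [3,5] + [3,4],
  ∂[1,4,6] = [4,6] − [1,6] + [1,4].
This gives a 12×8 integer matrix of rank 7; reducing to Smith normal form yields diagonal entries (1,1,1,1,1,1,1).

Computing H_k = (kernel of ∂_k) / (image of ∂_{k+1}):

  H_0: rank C_0 − rank ∂_1 = 6 − 5 = 1, and the invariant factors of ∂_1 are all 1, so H_0 ≅ Z.

(K is a triangulation of the 2-sphere S^2.)

H_0 = Z.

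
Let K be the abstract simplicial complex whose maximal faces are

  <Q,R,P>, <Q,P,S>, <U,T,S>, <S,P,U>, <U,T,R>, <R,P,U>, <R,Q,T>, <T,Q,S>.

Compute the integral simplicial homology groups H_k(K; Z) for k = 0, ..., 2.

H_0 ≅ Z,  H_1 = 0,  H_2 ≅ Z.

Fix the vertex order P < Q < R < S < T < U and write every simplex with vertices in increasing order. Then dim K = 2 and the simplices of K are:

  0-simplices (6): P, Q, R, S, T, U
  1-simplices (12): PQ, PR, PS, PU, QR, QS, QT, RT, RU, ST, SU, TU
  2-simplices (8): PQR, PQS, PRU, PSU, QRT, QST, RTU, STU

giving chain groups C_0 ≅ Z^6, C_1 ≅ Z^12, C_2 ≅ Z^8.

Boundary ∂_1: C_1 → C_0 sends each edge [p,q] (with p < q) to q − p.
This gives a 6×12 integer matrix of rank 5; reducing to Smith normal form yields diagonal entries (1,1,1,1,1).

Boundary ∂_2: C_2 → C_1 maps a triangle to the signed sum of its edges. For instance
  ∂PQR = QR − PR + PQ,
  ∂PQS = QS − PS + PQ.
This gives a 12×8 integer matrix of rank 7; reducing to Smith normal form yields diagonal entries (1,1,1,1,1,1,1).

Reading off H_k = ker ∂_k / im ∂_{k+1}:

  H_0: rank C_0 − rank ∂_1 = 6 − 5 = 1, and the invariant factors of ∂_1 are all 1, so H_0 ≅ Z.
  H_1: rank ker ∂_1 − rank ∂_2 = (12 − 5) − 7 = 0, and the invariant factors of ∂_2 are all 1, so H_1 ≅ 0.
  H_2: rank ker ∂_2 − rank ∂_3 = (8 − 7) − 0 = 1, and there is no ∂_3, so H_2 ≅ Z.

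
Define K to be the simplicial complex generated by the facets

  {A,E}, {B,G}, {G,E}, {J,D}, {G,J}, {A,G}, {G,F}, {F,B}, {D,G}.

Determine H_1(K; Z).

H_1 = Z^3.

K has 7 vertices, 9 edges.
rank ∂_1 = 6, rank ∂_2 = 0 ⇒ b_1 = 9 − 6 − 0 = 3. So H_1 = Z^3.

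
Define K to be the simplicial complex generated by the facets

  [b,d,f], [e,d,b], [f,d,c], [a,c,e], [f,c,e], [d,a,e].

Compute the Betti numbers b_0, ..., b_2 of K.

Order the vertices as a < b < c < d < e < f. Listing each simplex with vertices in this order, K has dimension 2 with simplices:

  0-simplices (6): a, b, c, d, e, f
  1-simplices (12): ac, ad, ae, bd, be, bf, cd, ce, cf, de, df, ef
  2-simplices (6): ace, ade, bde, bdf, cdf, cef

giving chain groups C_0 ≅ Z^6, C_1 ≅ Z^12, C_2 ≅ Z^6.

The boundary map ∂_1: C_1 → C_0 sends each edge [p,q] (with p < q) to q − p. For instance
  ∂ad = d − a.
As a 6×12 matrix over Z this has rank 5, with invariant factors (1,1,1,1,1).

∂_2: C_2 → C_1 maps a triangle to the signed sum of its edges. For instance
  ∂ace = ce − ae + ac,
  ∂ade = de − ae + ad.
As a 12×6 matrix over Z this has rank 6, with invariant factors (1,1,1,1,1,1).

Computing H_k = (kernel of ∂_k) / (image of ∂_{k+1}):

  H_0: rank C_0 − rank ∂_1 = 6 − 5 = 1, and the invariant factors of ∂_1 are all 1, so H_0 = Z.
  H_1: rank ker ∂_1 − rank ∂_2 = (12 − 5) − 6 = 1, and the invariant factors of ∂_2 are all 1, so H_1 = Z.
  H_2: rank ker ∂_2 − rank ∂_3 = (6 − 6) − 0 = 0, and there is no ∂_3, so H_2 = 0.

Hence the Betti numbers are b_0 = 1, b_1 = 1, b_2 = 0.

b_0 = 1, b_1 = 1, b_2 = 0.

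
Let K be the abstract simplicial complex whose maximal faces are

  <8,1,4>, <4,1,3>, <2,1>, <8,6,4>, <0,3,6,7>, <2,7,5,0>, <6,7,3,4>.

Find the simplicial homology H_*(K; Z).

Order the vertices as 0 < 1 < 2 < 3 < 4 < 5 < 6 < 7 < 8. Listing each simplex with vertices in this order, K has dimension 3 with simplices:

  0-simplices (9): [0], [1], [2], [3], [4], [5], [6], [7], [8]
  1-simplices (20): [0,2], [0,3], [0,5], [0,6], [0,7], [1,2], [1,3], [1,4], [1,8], [2,5], [2,7], [3,4], [3,6], [3,7], [4,6], [4,7], [4,8], [5,7], [6,7], [6,8]
  2-simplices (14): [0,2,5], [0,2,7], [0,3,6], [0,3,7], [0,5,7], [0,6,7], [1,3,4], [1,4,8], [2,5,7], [3,4,6], [3,4,7], [3,6,7], [4,6,7], [4,6,8]
  3-simplices (3): [0,2,5,7], [0,3,6,7], [3,4,6,7]

giving chain groups C_0 ≅ Z^9, C_1 ≅ Z^20, C_2 ≅ Z^14, C_3 ≅ Z^3.

∂_1: C_1 → C_0 maps an edge to its endpoints' difference, ∂[p,q] = q − p. For instance
  ∂[3,6] = [6] − [3].
The resulting 9×20 matrix has rank 8, and its Smith normal form has invariant factors (1,1,1,1,1,1,1,1).

The boundary map ∂_2: C_2 → C_1 sends each 2-simplex [p,q,r] to [q,r] − [p,r] + [p,q]. For instance
  ∂[4,6,7] = [6,7] − [4,7] + [4,6],
  ∂[0,3,6] = [3,6] − [0,6] + [0,3].
The 20×14 boundary matrix has rank 11 and Smith normal form diag(1,1,1,1,1,1,1,1,1,1,1).

The boundary map ∂_3: C_3 → C_2 sends each 3-simplex σ to the alternating sum Σ_i (−1)^i (σ with its i-th vertex removed). For instance
  ∂[0,2,5,7] = [2,5,7] − [0,5,7] + [0,2,7] − [0,2,5],
  ∂[0,3,6,7] = [3,6,7] − [0,6,7] + [0,3,7] − [0,3,6].
This gives a 14×3 integer matrix of rank 3; reducing to Smith normal form yields diagonal entries (1,1,1).

From H_k ≅ ker(∂_k) / im(∂_{k+1}) we obtain:

  H_0: rank C_0 − rank ∂_1 = 9 − 8 = 1, and the invariant factors of ∂_1 are all 1, so H_0 ≅ Z.
  H_1: rank ker ∂_1 − rank ∂_2 = (20 − 8) − 11 = 1, and the invariant factors of ∂_2 are all 1, so H_1 ≅ Z.
  H_2: rank ker ∂_2 − rank ∂_3 = (14 − 11) − 3 = 0, and the invariant factors of ∂_3 are all 1, so H_2 ≅ 0.
  H_3: rank ker ∂_3 − rank ∂_4 = (3 − 3) − 0 = 0, and there is no ∂_4, so H_3 ≅ 0.

H_0 = Z,  H_1 = Z,  H_2 = 0,  H_3 = 0.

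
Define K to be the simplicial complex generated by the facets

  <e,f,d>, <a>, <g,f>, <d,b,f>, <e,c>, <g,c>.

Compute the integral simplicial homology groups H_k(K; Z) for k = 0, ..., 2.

H_0 = Z^2,  H_1 = Z,  H_2 = 0.

Fix the vertex order a < b < c < d < e < f < g and write every simplex with vertices in increasing order. Then dim K = 2 and the simplices of K are:

  0-simplices (7): a, b, c, d, e, f, g
  1-simplices (8): bd, bf, ce, cg, de, df, ef, fg
  2-simplices (2): bdf, def

giving chain groups C_0 ≅ Z^7, C_1 ≅ Z^8, C_2 ≅ Z^2.

Boundary ∂_1: C_1 → C_0 maps an edge to its endpoints' difference, ∂[p,q] = q − p. For instance
  ∂ef = f − e.
The resulting 7×8 matrix has rank 5, and its Smith normal form has invariant factors (1,1,1,1,1).

Boundary ∂_2: C_2 → C_1 acts by ∂[p,q,r] = [q,r] − [p,r] + [p,q]. For instance
  ∂def = ef − df + de,
  ∂bdf = df − bf + bd.
As a 8×2 matrix over Z this has rank 2, with invariant factors (1,1).

Computing H_k = (kernel of ∂_k) / (image of ∂_{k+1}):

  H_0: rank C_0 − rank ∂_1 = 7 − 5 = 2, and the invariant factors of ∂_1 are all 1, so H_0 ≅ Z^2.
  H_1: rank ker ∂_1 − rank ∂_2 = (8 − 5) − 2 = 1, and the invariant factors of ∂_2 are all 1, so H_1 ≅ Z.
  H_2: rank ker ∂_2 − rank ∂_3 = (2 − 2) − 0 = 0, and there is no ∂_3, so H_2 ≅ 0.

As a check, the Euler characteristic is 7 − 8 + 2 = 1, which agrees with 2 − 1 + 0 = 1.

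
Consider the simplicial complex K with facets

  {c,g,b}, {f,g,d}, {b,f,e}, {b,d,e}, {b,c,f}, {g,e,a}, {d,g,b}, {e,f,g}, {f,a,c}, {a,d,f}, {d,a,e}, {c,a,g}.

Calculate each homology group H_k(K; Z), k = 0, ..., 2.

H_0 ≅ Z,  H_1 ≅ Z/2Z,  H_2 = 0.

Fix the vertex order a < b < c < d < e < f < g and write every simplex with vertices in increasing order. Then dim K = 2 and the simplices of K are:

  0-simplices (7): a, b, c, d, e, f, g
  1-simplices (18): ac, ad, ae, af, ag, bc, bd, be, bf, bg, cf, cg, de, df, dg, ef, eg, fg
  2-simplices (12): acf, acg, ade, adf, aeg, bcf, bcg, bde, bdg, bef, dfg, efg

Hence C_0 ≅ Z^7, C_1 ≅ Z^18, C_2 ≅ Z^12.

Boundary ∂_1: C_1 → C_0 sends each edge [p,q] (with p < q) to q − p.
The resulting 7×18 matrix has rank 6, and its Smith normal form has invariant factors (1,1,1,1,1,1).

∂_2: C_2 → C_1 acts by ∂[p,q,r] = [q,r] − [p,r] + [p,q]. For instance
  ∂ade = de − ae + ad,
  ∂acf = cf − af + ac.
The resulting 18×12 matrix has rank 12, and its Smith normal form has invariant factors (1,1,1,1,1,1,1,1,1,1,1,2).

Computing H_k = (kernel of ∂_k) / (image of ∂_{k+1}):

  H_0: rank C_0 − rank ∂_1 = 7 − 6 = 1, and the invariant factors of ∂_1 are all 1, so H_0 ≅ Z.
  H_1: rank ker ∂_1 − rank ∂_2 = (18 − 6) − 12 = 0, and ∂_2 has invariant factor 2 > 1, so H_1 ≅ Z/2Z.
  H_2: rank ker ∂_2 − rank ∂_3 = (12 − 12) − 0 = 0, and there is no ∂_3, so H_2 ≅ 0.

(K is a triangulation of the real projective plane RP^2.)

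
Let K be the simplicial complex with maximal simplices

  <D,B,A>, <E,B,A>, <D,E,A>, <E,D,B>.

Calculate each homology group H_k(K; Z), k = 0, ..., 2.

H_0 ≅ Z,  H_1 = 0,  H_2 ≅ Z.

K has 4 vertices, 6 edges, 4 triangles.
rank ∂_0 = 0, rank ∂_1 = 3 ⇒ b_0 = 4 − 0 − 3 = 1; all invariant factors of ∂_1 are 1 so no torsion. So H_0 ≅ Z.
rank ∂_1 = 3, rank ∂_2 = 3 ⇒ b_1 = 6 − 3 − 3 = 0; all invariant factors of ∂_2 are 1 so no torsion. So H_1 ≅ 0.
rank ∂_2 = 3, rank ∂_3 = 0 ⇒ b_2 = 4 − 3 − 0 = 1. So H_2 ≅ Z.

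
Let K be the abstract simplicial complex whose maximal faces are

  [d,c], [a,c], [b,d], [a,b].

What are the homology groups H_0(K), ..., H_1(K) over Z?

Order the vertices as a < b < c < d. Listing each simplex with vertices in this order, K has dimension 1 with simplices:

  0-simplices (4): a, b, c, d
  1-simplices (4): ab, ac, bd, cd

so the chain groups are C_0 ≅ Z^4, C_1 ≅ Z^4.

∂_1: C_1 → C_0 maps an edge to its endpoints' difference, ∂[p,q] = q − p. For instance
  ∂ac = c − a.
As a 4×4 matrix over Z this has rank 3, with invariant factors (1,1,1).

Computing H_k = (kernel of ∂_k) / (image of ∂_{k+1}):

  H_0: rank C_0 − rank ∂_1 = 4 − 3 = 1, and the invariant factors of ∂_1 are all 1, so H_0 ≅ Z.
  H_1: rank ker ∂_1 − rank ∂_2 = (4 − 3) − 0 = 1, and there is no ∂_2, so H_1 ≅ Z.

As a check, the Euler characteristic is 4 − 4 = 0, which agrees with 1 − 1 = 0.

H_0 = Z,  H_1 = Z.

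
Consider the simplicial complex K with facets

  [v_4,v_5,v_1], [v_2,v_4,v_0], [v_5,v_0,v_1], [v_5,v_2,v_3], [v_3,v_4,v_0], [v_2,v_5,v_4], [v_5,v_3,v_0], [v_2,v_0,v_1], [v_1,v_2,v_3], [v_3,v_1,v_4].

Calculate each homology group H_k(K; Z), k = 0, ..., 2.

H_0 ≅ Z,  H_1 ≅ Z/2Z,  H_2 = 0.

We work with the vertex ordering v_0 < v_1 < v_2 < v_3 < v_4 < v_5. The simplices of K, each written with vertices in increasing order, are:

  0-simplices (6): [v_0], [v_1], [v_2], [v_3], [v_4], [v_5]
  1-simplices (15): (15 of them)
  2-simplices (10): [v_0,v_1,v_2], [v_0,v_1,v_5], [v_0,v_2,v_4], [v_0,v_3,v_4], [v_0,v_3,v_5], [v_1,v_2,v_3], [v_1,v_3,v_4], [v_1,v_4,v_5], [v_2,v_3,v_5], [v_2,v_4,v_5]

so the chain groups are C_0 ≅ Z^6, C_1 ≅ Z^15, C_2 ≅ Z^10.

The boundary map ∂_1: C_1 → C_0 maps an edge to its endpoints' difference, ∂[p,q] = q − p.
This gives a 6×15 integer matrix of rank 5; reducing to Smith normal form yields diagonal entries (1,1,1,1,1).

The boundary map ∂_2: C_2 → C_1 sends each 2-simplex [p,q,r] to [q,r] − [p,r] + [p,q]. For instance
  ∂[v_1,v_3,v_4] = [v_3,v_4] − [v_1,v_4] + [v_1,v_3],
  ∂[v_0,v_1,v_5] = [v_1,v_5] − [v_0,v_5] + [v_0,v_1].
As a 15×10 matrix over Z this has rank 10, with invariant factors (1,1,1,1,1,1,1,1,1,2).

Now H_k = ker ∂_k / im ∂_{k+1}, so:

  H_0: rank C_0 − rank ∂_1 = 6 − 5 = 1, and the invariant factors of ∂_1 are all 1, so H_0 ≅ Z.
  H_1: rank ker ∂_1 − rank ∂_2 = (15 − 5) − 10 = 0, and ∂_2 has invariant factor 2 > 1, so H_1 ≅ Z/2Z.
  H_2: rank ker ∂_2 − rank ∂_3 = (10 − 10) − 0 = 0, and there is no ∂_3, so H_2 ≅ 0.

(K is a triangulation of the real projective plane RP^2.)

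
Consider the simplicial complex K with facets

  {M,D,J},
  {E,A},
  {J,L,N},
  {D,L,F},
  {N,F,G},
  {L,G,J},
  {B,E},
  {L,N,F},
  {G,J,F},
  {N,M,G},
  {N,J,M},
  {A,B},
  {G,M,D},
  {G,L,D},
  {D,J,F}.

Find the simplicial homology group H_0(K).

Take the total order A < B < D < E < F < G < J < L < M < N on the vertex set. Then K (dimension 2) consists of the simplices:

  0-simplices (10): A, B, D, E, F, G, J, L, M, N
  1-simplices (21): AB, AE, BE, DF, DG, DJ, DL, DM, FG, FJ, FL, FN, GJ, GL, GM, GN, JL, JM, JN, LN, MN
  2-simplices (12): DFJ, DFL, DGL, DGM, DJM, FGJ, FGN, FLN, GJL, GMN, JLN, JMN

Hence C_0 ≅ Z^10, C_1 ≅ Z^21, C_2 ≅ Z^12.

∂_1: C_1 → C_0 maps an edge to its endpoints' difference, ∂[p,q] = q − p.
This gives a 10×21 integer matrix of rank 8; reducing to Smith normal form yields diagonal entries (1,1,1,1,1,1,1,1).

The boundary map ∂_2: C_2 → C_1 sends each 2-simplex [p,q,r] to [q,r] − [p,r] + [p,q]. For instance
  ∂JMN = MN − JN + JM,
  ∂DFL = FL − DL + DF.
As a 21×12 matrix over Z this has rank 12, with invariant factors (1,1,1,1,1,1,1,1,1,1,1,2).

Now H_k = ker ∂_k / im ∂_{k+1}, so:

  H_0: rank C_0 − rank ∂_1 = 10 − 8 = 2, and the invariant factors of ∂_1 are all 1, so H_0 ≅ Z^2.

H_0 ≅ Z^2.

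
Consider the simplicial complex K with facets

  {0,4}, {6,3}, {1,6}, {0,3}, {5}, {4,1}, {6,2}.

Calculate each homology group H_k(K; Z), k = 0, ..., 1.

Fix the vertex order 0 < 1 < 2 < 3 < 4 < 5 < 6 and write every simplex with vertices in increasing order. Then dim K = 1 and the simplices of K are:

  0-simplices (7): [0], [1], [2], [3], [4], [5], [6]
  1-simplices (6): [0,3], [0,4], [1,4], [1,6], [2,6], [3,6]

Hence C_0 ≅ Z^7, C_1 ≅ Z^6.

Boundary ∂_1: C_1 → C_0 is given by ∂[p,q] = [q] − [p].
The resulting 7×6 matrix has rank 5, and its Smith normal form has invariant factors (1,1,1,1,1).

Now H_k = ker ∂_k / im ∂_{k+1}, so:

  H_0: rank C_0 − rank ∂_1 = 7 − 5 = 2, and the invariant factors of ∂_1 are all 1, so H_0 = Z^2.
  H_1: rank ker ∂_1 − rank ∂_2 = (6 − 5) − 0 = 1, and there is no ∂_2, so H_1 = Z.

As a check, the Euler characteristic is 7 − 6 = 1, which agrees with 2 − 1 = 1.

H_0 = Z^2,  H_1 = Z.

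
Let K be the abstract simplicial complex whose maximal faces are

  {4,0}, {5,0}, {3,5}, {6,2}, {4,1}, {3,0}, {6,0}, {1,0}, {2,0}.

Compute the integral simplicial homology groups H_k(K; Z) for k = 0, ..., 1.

H_0 ≅ Z,  H_1 ≅ Z^3.

Fix the vertex order 0 < 1 < 2 < 3 < 4 < 5 < 6 and write every simplex with vertices in increasing order. Then dim K = 1 and the simplices of K are:

  0-simplices (7): [0], [1], [2], [3], [4], [5], [6]
  1-simplices (9): [0,1], [0,2], [0,3], [0,4], [0,5], [0,6], [1,4], [2,6], [3,5]

Hence C_0 ≅ Z^7, C_1 ≅ Z^9.

Boundary ∂_1: C_1 → C_0 maps an edge to its endpoints' difference, ∂[p,q] = q − p. For instance
  ∂[3,5] = [5] − [3].
The resulting 7×9 matrix has rank 6, and its Smith normal form has invariant factors (1,1,1,1,1,1).

Computing H_k = (kernel of ∂_k) / (image of ∂_{k+1}):

  H_0: rank C_0 − rank ∂_1 = 7 − 6 = 1, and the invariant factors of ∂_1 are all 1, so H_0 = Z.
  H_1: rank ker ∂_1 − rank ∂_2 = (9 − 6) − 0 = 3, and there is no ∂_2, so H_1 = Z^3.

As a check, the Euler characteristic is 7 − 9 = -2, which agrees with 1 − 3 = -2.
(K is a triangulation of a wedge of 3 circles.)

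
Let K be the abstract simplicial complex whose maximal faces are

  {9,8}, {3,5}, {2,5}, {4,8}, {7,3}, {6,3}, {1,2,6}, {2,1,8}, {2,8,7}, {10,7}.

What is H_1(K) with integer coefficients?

Fix the vertex order 1 < 2 < 3 < 4 < 5 < 6 < 7 < 8 < 9 < 10 and write every simplex with vertices in increasing order. Then dim K = 2 and the simplices of K are:

  0-simplices (10): [1], [2], [3], [4], [5], [6], [7], [8], [9], [10]
  1-simplices (14): [1,2], [1,6], [1,8], [2,5], [2,6], [2,7], [2,8], [3,5], [3,6], [3,7], [4,8], [7,8], [7,10], [8,9]
  2-simplices (3): [1,2,6], [1,2,8], [2,7,8]

so the chain groups are C_0 ≅ Z^10, C_1 ≅ Z^14, C_2 ≅ Z^3.

Boundary ∂_1: C_1 → C_0 is given by ∂[p,q] = [q] − [p]. For instance
  ∂[4,8] = [8] − [4].
This gives a 10×14 integer matrix of rank 9; reducing to Smith normal form yields diagonal entries (1,1,1,1,1,1,1,1,1).

The boundary map ∂_2: C_2 → C_1 acts by ∂[p,q,r] = [q,r] − [p,r] + [p,q]. For instance
  ∂[1,2,6] = [2,6] − [1,6] + [1,2],
  ∂[1,2,8] = [2,8] − [1,8] + [1,2].
As a 14×3 matrix over Z this has rank 3, with invariant factors (1,1,1).

Computing H_k = (kernel of ∂_k) / (image of ∂_{k+1}):

  H_1: rank ker ∂_1 − rank ∂_2 = (14 − 9) − 3 = 2, and the invariant factors of ∂_2 are all 1, so H_1 ≅ Z^2.

H_1 = Z^2.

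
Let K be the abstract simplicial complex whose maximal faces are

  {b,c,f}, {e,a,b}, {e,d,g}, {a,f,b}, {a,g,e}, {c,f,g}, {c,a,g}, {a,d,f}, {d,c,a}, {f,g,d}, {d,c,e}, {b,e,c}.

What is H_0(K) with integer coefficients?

K has 7 vertices, 18 edges, 12 triangles.
rank ∂_0 = 0, rank ∂_1 = 6 ⇒ b_0 = 7 − 0 − 6 = 1; all invariant factors of ∂_1 are 1 so no torsion. So H_0 = Z.

H_0 ≅ Z.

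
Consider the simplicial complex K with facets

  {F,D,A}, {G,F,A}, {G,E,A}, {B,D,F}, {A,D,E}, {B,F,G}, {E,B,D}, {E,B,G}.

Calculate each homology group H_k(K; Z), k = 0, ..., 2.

Order the vertices as A < B < D < E < F < G. Listing each simplex with vertices in this order, K has dimension 2 with simplices:

  0-simplices (6): A, B, D, E, F, G
  1-simplices (12): AD, AE, AF, AG, BD, BE, BF, BG, DE, DF, EG, FG
  2-simplices (8): ADE, ADF, AEG, AFG, BDE, BDF, BEG, BFG

giving chain groups C_0 ≅ Z^6, C_1 ≅ Z^12, C_2 ≅ Z^8.

The boundary map ∂_1: C_1 → C_0 is given by ∂[p,q] = [q] − [p]. For instance
  ∂AF = F − A.
This gives a 6×12 integer matrix of rank 5; reducing to Smith normal form yields diagonal entries (1,1,1,1,1).

Boundary ∂_2: C_2 → C_1 maps a triangle to the signed sum of its edges. For instance
  ∂ADF = DF − AF + AD,
  ∂BFG = FG − BG + BF.
The 12×8 boundary matrix has rank 7 and Smith normal form diag(1,1,1,1,1,1,1).

From H_k ≅ ker(∂_k) / im(∂_{k+1}) we obtain:

  H_0: rank C_0 − rank ∂_1 = 6 − 5 = 1, and the invariant factors of ∂_1 are all 1, so H_0 ≅ Z.
  H_1: rank ker ∂_1 − rank ∂_2 = (12 − 5) − 7 = 0, and the invariant factors of ∂_2 are all 1, so H_1 ≅ 0.
  H_2: rank ker ∂_2 − rank ∂_3 = (8 − 7) − 0 = 1, and there is no ∂_3, so H_2 ≅ Z.

(K is a triangulation of the 2-sphere S^2.)

H_0 = Z,  H_1 = 0,  H_2 = Z.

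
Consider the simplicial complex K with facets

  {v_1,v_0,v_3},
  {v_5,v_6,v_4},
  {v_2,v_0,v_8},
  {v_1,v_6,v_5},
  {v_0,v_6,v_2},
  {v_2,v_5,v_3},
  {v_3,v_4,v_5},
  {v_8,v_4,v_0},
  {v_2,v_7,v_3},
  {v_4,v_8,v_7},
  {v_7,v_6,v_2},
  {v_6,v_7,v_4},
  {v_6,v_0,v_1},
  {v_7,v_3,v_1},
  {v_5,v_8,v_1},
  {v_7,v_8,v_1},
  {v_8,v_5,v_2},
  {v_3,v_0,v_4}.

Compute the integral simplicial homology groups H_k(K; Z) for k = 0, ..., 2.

H_0 ≅ Z,  H_1 ≅ Z^2,  H_2 ≅ Z.

Take the total order v_0 < v_1 < v_2 < v_3 < v_4 < v_5 < v_6 < v_7 < v_8 on the vertex set. Then K (dimension 2) consists of the simplices:

  0-simplices (9): [v_0], [v_1], [v_2], [v_3], [v_4], [v_5], [v_6], [v_7], [v_8]
  1-simplices (27): (27 of them)
  2-simplices (18): (18 of them)

Hence C_0 ≅ Z^9, C_1 ≅ Z^27, C_2 ≅ Z^18.

∂_1: C_1 → C_0 sends each edge [p,q] (with p < q) to q − p. For instance
  ∂[v_0,v_4] = [v_4] − [v_0].
As a 9×27 matrix over Z this has rank 8, with invariant factors (1,1,1,1,1,1,1,1).

∂_2: C_2 → C_1 maps a triangle to the signed sum of its edges. For instance
  ∂[v_4,v_6,v_7] = [v_6,v_7] − [v_4,v_7] + [v_4,v_6],
  ∂[v_4,v_7,v_8] = [v_7,v_8] − [v_4,v_8] + [v_4,v_7].
As a 27×18 matrix over Z this has rank 17, with invariant factors (1,1,1,1,1,1,1,1,1,1,1,1,1,1,1,1,1).

Now H_k = ker ∂_k / im ∂_{k+1}, so:

  H_0: rank C_0 − rank ∂_1 = 9 − 8 = 1, and the invariant factors of ∂_1 are all 1, so H_0 = Z.
  H_1: rank ker ∂_1 − rank ∂_2 = (27 − 8) − 17 = 2, and the invariant factors of ∂_2 are all 1, so H_1 = Z^2.
  H_2: rank ker ∂_2 − rank ∂_3 = (18 − 17) − 0 = 1, and there is no ∂_3, so H_2 = Z.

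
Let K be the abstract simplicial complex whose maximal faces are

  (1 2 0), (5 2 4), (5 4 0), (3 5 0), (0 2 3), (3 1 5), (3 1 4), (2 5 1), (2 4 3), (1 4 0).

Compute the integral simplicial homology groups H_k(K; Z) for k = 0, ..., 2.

H_0 ≅ Z,  H_1 ≅ Z/2Z,  H_2 = 0.

Fix the vertex order 0 < 1 < 2 < 3 < 4 < 5 and write every simplex with vertices in increasing order. Then dim K = 2 and the simplices of K are:

  0-simplices (6): [0], [1], [2], [3], [4], [5]
  1-simplices (15): [0,1], [0,2], [0,3], [0,4], [0,5], [1,2], [1,3], [1,4], [1,5], [2,3], [2,4], [2,5], [3,4], [3,5], [4,5]
  2-simplices (10): [0,1,2], [0,1,4], [0,2,3], [0,3,5], [0,4,5], [1,2,5], [1,3,4], [1,3,5], [2,3,4], [2,4,5]

giving chain groups C_0 ≅ Z^6, C_1 ≅ Z^15, C_2 ≅ Z^10.

The boundary map ∂_1: C_1 → C_0 is given by ∂[p,q] = [q] − [p]. For instance
  ∂[1,3] = [3] − [1].
The resulting 6×15 matrix has rank 5, and its Smith normal form has invariant factors (1,1,1,1,1).

The boundary map ∂_2: C_2 → C_1 acts by ∂[p,q,r] = [q,r] − [p,r] + [p,q]. For instance
  ∂[2,3,4] = [3,4] − [2,4] + [2,3],
  ∂[0,1,4] = [1,4] − [0,4] + [0,1].
The 15×10 boundary matrix has rank 10 and Smith normal form diag(1,1,1,1,1,1,1,1,1,2).

From H_k ≅ ker(∂_k) / im(∂_{k+1}) we obtain:

  H_0: rank C_0 − rank ∂_1 = 6 − 5 = 1, and the invariant factors of ∂_1 are all 1, so H_0 = Z.
  H_1: rank ker ∂_1 − rank ∂_2 = (15 − 5) − 10 = 0, and ∂_2 has invariant factor 2 > 1, so H_1 = Z/2Z.
  H_2: rank ker ∂_2 − rank ∂_3 = (10 − 10) − 0 = 0, and there is no ∂_3, so H_2 = 0.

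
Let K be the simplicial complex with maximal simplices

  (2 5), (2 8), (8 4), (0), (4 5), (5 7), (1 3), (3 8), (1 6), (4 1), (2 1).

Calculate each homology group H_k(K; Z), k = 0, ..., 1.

H_0 ≅ Z^2,  H_1 ≅ Z^3.

Fix the vertex order 0 < 1 < 2 < 3 < 4 < 5 < 6 < 7 < 8 and write every simplex with vertices in increasing order. Then dim K = 1 and the simplices of K are:

  0-simplices (9): [0], [1], [2], [3], [4], [5], [6], [7], [8]
  1-simplices (10): [1,2], [1,3], [1,4], [1,6], [2,5], [2,8], [3,8], [4,5], [4,8], [5,7]

giving chain groups C_0 ≅ Z^9, C_1 ≅ Z^10.

Boundary ∂_1: C_1 → C_0 is given by ∂[p,q] = [q] − [p].
The 9×10 boundary matrix has rank 7 and Smith normal form diag(1,1,1,1,1,1,1).

Computing H_k = (kernel of ∂_k) / (image of ∂_{k+1}):

  H_0: rank C_0 − rank ∂_1 = 9 − 7 = 2, and the invariant factors of ∂_1 are all 1, so H_0 = Z^2.
  H_1: rank ker ∂_1 − rank ∂_2 = (10 − 7) − 0 = 3, and there is no ∂_2, so H_1 = Z^3.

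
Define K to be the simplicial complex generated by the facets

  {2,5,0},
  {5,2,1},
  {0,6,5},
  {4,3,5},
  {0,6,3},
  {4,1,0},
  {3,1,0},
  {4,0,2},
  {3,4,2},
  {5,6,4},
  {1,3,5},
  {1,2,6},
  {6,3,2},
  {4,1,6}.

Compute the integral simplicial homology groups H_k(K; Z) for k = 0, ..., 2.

H_0 ≅ Z,  H_1 ≅ Z^2,  H_2 ≅ Z.

Fix the vertex order 0 < 1 < 2 < 3 < 4 < 5 < 6 and write every simplex with vertices in increasing order. Then dim K = 2 and the simplices of K are:

  0-simplices (7): [0], [1], [2], [3], [4], [5], [6]
  1-simplices (21): [0,1], [0,2], [0,3], [0,4], [0,5], [0,6], [1,2], [1,3], [1,4], [1,5], [1,6], [2,3], [2,4], [2,5], [2,6], [3,4], [3,5], [3,6], [4,5], [4,6], [5,6]
  2-simplices (14): [0,1,3], [0,1,4], [0,2,4], [0,2,5], [0,3,6], [0,5,6], [1,2,5], [1,2,6], [1,3,5], [1,4,6], [2,3,4], [2,3,6], [3,4,5], [4,5,6]

giving chain groups C_0 ≅ Z^7, C_1 ≅ Z^21, C_2 ≅ Z^14.

Boundary ∂_1: C_1 → C_0 maps an edge to its endpoints' difference, ∂[p,q] = q − p. For instance
  ∂[5,6] = [6] − [5].
This gives a 7×21 integer matrix of rank 6; reducing to Smith normal form yields diagonal entries (1,1,1,1,1,1).

The boundary map ∂_2: C_2 → C_1 maps a triangle to the signed sum of its edges. For instance
  ∂[2,3,4] = [3,4] − [2,4] + [2,3],
  ∂[1,3,5] = [3,5] − [1,5] + [1,3].
As a 21×14 matrix over Z this has rank 13, with invariant factors (1,1,1,1,1,1,1,1,1,1,1,1,1).

Now H_k = ker ∂_k / im ∂_{k+1}, so:

  H_0: rank C_0 − rank ∂_1 = 7 − 6 = 1, and the invariant factors of ∂_1 are all 1, so H_0 ≅ Z.
  H_1: rank ker ∂_1 − rank ∂_2 = (21 − 6) − 13 = 2, and the invariant factors of ∂_2 are all 1, so H_1 ≅ Z^2.
  H_2: rank ker ∂_2 − rank ∂_3 = (14 − 13) − 0 = 1, and there is no ∂_3, so H_2 ≅ Z.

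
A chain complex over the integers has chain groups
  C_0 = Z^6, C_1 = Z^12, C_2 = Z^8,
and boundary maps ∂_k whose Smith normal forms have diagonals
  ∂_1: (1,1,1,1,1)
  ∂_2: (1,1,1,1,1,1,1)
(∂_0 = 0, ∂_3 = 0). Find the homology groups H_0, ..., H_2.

H_0: b_0 = 6 − 0 − 5 = 1; torsion from ∂_1 factors > 1: none. So H_0 = Z.
H_1: b_1 = 12 − 5 − 7 = 0; torsion from ∂_2 factors > 1: none. So H_1 = 0.
H_2: b_2 = 8 − 7 − 0 = 1; torsion from ∂_3 factors > 1: none. So H_2 = Z.

H_0 = Z,  H_1 = 0,  H_2 = Z.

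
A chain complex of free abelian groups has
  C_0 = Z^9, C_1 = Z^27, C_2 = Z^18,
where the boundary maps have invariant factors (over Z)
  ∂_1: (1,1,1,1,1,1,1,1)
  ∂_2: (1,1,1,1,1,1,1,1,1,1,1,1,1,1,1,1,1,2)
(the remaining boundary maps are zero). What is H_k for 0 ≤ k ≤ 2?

H_0: b_0 = 9 − 0 − 8 = 1; torsion from ∂_1 factors > 1: none. So H_0 = Z.
H_1: b_1 = 27 − 8 − 18 = 1; torsion from ∂_2 factors > 1: [2]. So H_1 = Z ⊕ Z/2Z.
H_2: b_2 = 18 − 18 − 0 = 0; torsion from ∂_3 factors > 1: none. So H_2 = 0.

H_0 = Z,  H_1 = Z ⊕ Z/2Z,  H_2 = 0.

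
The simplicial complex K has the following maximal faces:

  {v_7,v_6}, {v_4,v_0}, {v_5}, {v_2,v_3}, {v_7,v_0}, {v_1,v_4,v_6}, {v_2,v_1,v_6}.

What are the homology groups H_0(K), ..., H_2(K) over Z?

H_0 ≅ Z^2,  H_1 ≅ Z,  H_2 = 0.

Order the vertices as v_0 < v_1 < v_2 < v_3 < v_4 < v_5 < v_6 < v_7. Listing each simplex with vertices in this order, K has dimension 2 with simplices:

  0-simplices (8): [v_0], [v_1], [v_2], [v_3], [v_4], [v_5], [v_6], [v_7]
  1-simplices (9): [v_0,v_4], [v_0,v_7], [v_1,v_2], [v_1,v_4], [v_1,v_6], [v_2,v_3], [v_2,v_6], [v_4,v_6], [v_6,v_7]
  2-simplices (2): [v_1,v_2,v_6], [v_1,v_4,v_6]

giving chain groups C_0 ≅ Z^8, C_1 ≅ Z^9, C_2 ≅ Z^2.

∂_1: C_1 → C_0 maps an edge to its endpoints' difference, ∂[p,q] = q − p. For instance
  ∂[v_0,v_4] = [v_4] − [v_0].
As a 8×9 matrix over Z this has rank 6, with invariant factors (1,1,1,1,1,1).

The boundary map ∂_2: C_2 → C_1 sends each 2-simplex [p,q,r] to [q,r] − [p,r] + [p,q]. For instance
  ∂[v_1,v_2,v_6] = [v_2,v_6] − [v_1,v_6] + [v_1,v_2],
  ∂[v_1,v_4,v_6] = [v_4,v_6] − [v_1,v_6] + [v_1,v_4].
As a 9×2 matrix over Z this has rank 2, with invariant factors (1,1).

Now H_k = ker ∂_k / im ∂_{k+1}, so:

  H_0: rank C_0 − rank ∂_1 = 8 − 6 = 2, and the invariant factors of ∂_1 are all 1, so H_0 = Z^2.
  H_1: rank ker ∂_1 − rank ∂_2 = (9 − 6) − 2 = 1, and the invariant factors of ∂_2 are all 1, so H_1 = Z.
  H_2: rank ker ∂_2 − rank ∂_3 = (2 − 2) − 0 = 0, and there is no ∂_3, so H_2 = 0.

As a check, the Euler characteristic is 8 − 9 + 2 = 1, which agrees with 2 − 1 + 0 = 1.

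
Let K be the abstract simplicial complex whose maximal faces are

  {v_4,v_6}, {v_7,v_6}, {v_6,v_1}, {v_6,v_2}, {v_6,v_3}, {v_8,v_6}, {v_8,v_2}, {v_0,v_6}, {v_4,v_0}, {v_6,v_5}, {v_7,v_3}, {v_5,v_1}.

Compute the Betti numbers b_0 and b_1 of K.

b_0 = 1, b_1 = 4.

Fix the vertex order v_0 < v_1 < v_2 < v_3 < v_4 < v_5 < v_6 < v_7 < v_8 and write every simplex with vertices in increasing order. Then dim K = 1 and the simplices of K are:

  0-simplices (9): [v_0], [v_1], [v_2], [v_3], [v_4], [v_5], [v_6], [v_7], [v_8]
  1-simplices (12): [v_0,v_4], [v_0,v_6], [v_1,v_5], [v_1,v_6], [v_2,v_6], [v_2,v_8], [v_3,v_6], [v_3,v_7], [v_4,v_6], [v_5,v_6], [v_6,v_7], [v_6,v_8]

Hence C_0 ≅ Z^9, C_1 ≅ Z^12.

Boundary ∂_1: C_1 → C_0 maps an edge to its endpoints' difference, ∂[p,q] = q − p.
This gives a 9×12 integer matrix of rank 8; reducing to Smith normal form yields diagonal entries (1,1,1,1,1,1,1,1).

From H_k ≅ ker(∂_k) / im(∂_{k+1}) we obtain:

  H_0: rank C_0 − rank ∂_1 = 9 − 8 = 1, and the invariant factors of ∂_1 are all 1, so H_0 ≅ Z.
  H_1: rank ker ∂_1 − rank ∂_2 = (12 − 8) − 0 = 4, and there is no ∂_2, so H_1 ≅ Z^4.

Hence the Betti numbers are b_0 = 1, b_1 = 4.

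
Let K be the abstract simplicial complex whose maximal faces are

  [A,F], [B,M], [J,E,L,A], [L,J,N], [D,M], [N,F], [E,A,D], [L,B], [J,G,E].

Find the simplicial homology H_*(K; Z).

Take the total order A < B < D < E < F < G < J < L < M < N on the vertex set. Then K (dimension 3) consists of the simplices:

  0-simplices (10): A, B, D, E, F, G, J, L, M, N
  1-simplices (17): AD, AE, AF, AJ, AL, BL, BM, DE, DM, EG, EJ, EL, FN, GJ, JL, JN, LN
  2-simplices (7): ADE, AEJ, AEL, AJL, EGJ, EJL, JLN
  3-simplices (1): AEJL

Hence C_0 ≅ Z^10, C_1 ≅ Z^17, C_2 ≅ Z^7, C_3 ≅ Z^1.

∂_1: C_1 → C_0 is given by ∂[p,q] = [q] − [p]. For instance
  ∂BL = L − B.
As a 10×17 matrix over Z this has rank 9, with invariant factors (1,1,1,1,1,1,1,1,1).

∂_2: C_2 → C_1 sends each 2-simplex [p,q,r] to [q,r] − [p,r] + [p,q]. For instance
  ∂ADE = DE − AE + AD,
  ∂AEL = EL − AL + AE.
As a 17×7 matrix over Z this has rank 6, with invariant factors (1,1,1,1,1,1).

The boundary map ∂_3: C_3 → C_2 sends each 3-simplex σ to the alternating sum Σ_i (−1)^i (σ with its i-th vertex removed). For instance
  ∂AEJL = EJL − AJL + AEL − AEJ.
The 7×1 boundary matrix has rank 1 and Smith normal form diag(1).

Now H_k = ker ∂_k / im ∂_{k+1}, so:

  H_0: rank C_0 − rank ∂_1 = 10 − 9 = 1, and the invariant factors of ∂_1 are all 1, so H_0 = Z.
  H_1: rank ker ∂_1 − rank ∂_2 = (17 − 9) − 6 = 2, and the invariant factors of ∂_2 are all 1, so H_1 = Z^2.
  H_2: rank ker ∂_2 − rank ∂_3 = (7 − 6) − 1 = 0, and the invariant factors of ∂_3 are all 1, so H_2 = 0.
  H_3: rank ker ∂_3 − rank ∂_4 = (1 − 1) − 0 = 0, and there is no ∂_4, so H_3 = 0.

As a check, the Euler characteristic is 10 − 17 + 7 − 1 = -1, which agrees with 1 − 2 + 0 − 0 = -1.

H_0 ≅ Z,  H_1 ≅ Z^2,  H_2 = 0,  H_3 = 0.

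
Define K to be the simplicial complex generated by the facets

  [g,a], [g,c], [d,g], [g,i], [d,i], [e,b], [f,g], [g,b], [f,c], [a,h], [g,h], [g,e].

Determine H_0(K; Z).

We work with the vertex ordering a < b < c < d < e < f < g < h < i. The simplices of K, each written with vertices in increasing order, are:

  0-simplices (9): a, b, c, d, e, f, g, h, i
  1-simplices (12): ag, ah, be, bg, cf, cg, dg, di, eg, fg, gh, gi

so the chain groups are C_0 ≅ Z^9, C_1 ≅ Z^12.

The boundary map ∂_1: C_1 → C_0 maps an edge to its endpoints' difference, ∂[p,q] = q − p. For instance
  ∂bg = g − b.
The resulting 9×12 matrix has rank 8, and its Smith normal form has invariant factors (1,1,1,1,1,1,1,1).

From H_k ≅ ker(∂_k) / im(∂_{k+1}) we obtain:

  H_0: rank C_0 − rank ∂_1 = 9 − 8 = 1, and the invariant factors of ∂_1 are all 1, so H_0 = Z.

H_0 = Z.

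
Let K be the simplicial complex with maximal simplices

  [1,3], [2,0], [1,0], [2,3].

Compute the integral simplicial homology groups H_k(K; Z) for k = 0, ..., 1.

Take the total order 0 < 1 < 2 < 3 on the vertex set. Then K (dimension 1) consists of the simplices:

  0-simplices (4): [0], [1], [2], [3]
  1-simplices (4): [0,1], [0,2], [1,3], [2,3]

Hence C_0 ≅ Z^4, C_1 ≅ Z^4.

The boundary map ∂_1: C_1 → C_0 sends each edge [p,q] (with p < q) to q − p. For instance
  ∂[2,3] = [3] − [2].
This gives a 4×4 integer matrix of rank 3; reducing to Smith normal form yields diagonal entries (1,1,1).

From H_k ≅ ker(∂_k) / im(∂_{k+1}) we obtain:

  H_0: rank C_0 − rank ∂_1 = 4 − 3 = 1, and the invariant factors of ∂_1 are all 1, so H_0 ≅ Z.
  H_1: rank ker ∂_1 − rank ∂_2 = (4 − 3) − 0 = 1, and there is no ∂_2, so H_1 ≅ Z.

H_0 = Z,  H_1 = Z.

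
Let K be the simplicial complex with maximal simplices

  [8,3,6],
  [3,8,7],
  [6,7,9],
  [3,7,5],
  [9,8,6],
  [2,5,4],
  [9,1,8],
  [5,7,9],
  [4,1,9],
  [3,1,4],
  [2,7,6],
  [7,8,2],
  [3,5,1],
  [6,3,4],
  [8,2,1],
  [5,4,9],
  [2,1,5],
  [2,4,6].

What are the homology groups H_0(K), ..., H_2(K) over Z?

K has 9 vertices, 27 edges, 18 triangles.
rank ∂_0 = 0, rank ∂_1 = 8 ⇒ b_0 = 9 − 0 − 8 = 1; all invariant factors of ∂_1 are 1 so no torsion. So H_0 ≅ Z.
rank ∂_1 = 8, rank ∂_2 = 18 ⇒ b_1 = 27 − 8 − 18 = 1; ∂_2 has invariant factor(s) [2] giving torsion. So H_1 ≅ Z ⊕ Z_2.
rank ∂_2 = 18, rank ∂_3 = 0 ⇒ b_2 = 18 − 18 − 0 = 0. So H_2 ≅ 0.

H_0 = Z,  H_1 = Z ⊕ Z_2,  H_2 = 0.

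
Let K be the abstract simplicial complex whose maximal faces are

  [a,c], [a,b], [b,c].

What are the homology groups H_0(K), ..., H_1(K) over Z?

Fix the vertex order a < b < c and write every simplex with vertices in increasing order. Then dim K = 1 and the simplices of K are:

  0-simplices (3): a, b, c
  1-simplices (3): ab, ac, bc

Hence C_0 ≅ Z^3, C_1 ≅ Z^3.

The boundary map ∂_1: C_1 → C_0 is given by ∂[p,q] = [q] − [p]. For instance
  ∂ab = b − a.
The resulting 3×3 matrix has rank 2, and its Smith normal form has invariant factors (1,1).

Computing H_k = (kernel of ∂_k) / (image of ∂_{k+1}):

  H_0: rank C_0 − rank ∂_1 = 3 − 2 = 1, and the invariant factors of ∂_1 are all 1, so H_0 = Z.
  H_1: rank ker ∂_1 − rank ∂_2 = (3 − 2) − 0 = 1, and there is no ∂_2, so H_1 = Z.

H_0 ≅ Z,  H_1 ≅ Z.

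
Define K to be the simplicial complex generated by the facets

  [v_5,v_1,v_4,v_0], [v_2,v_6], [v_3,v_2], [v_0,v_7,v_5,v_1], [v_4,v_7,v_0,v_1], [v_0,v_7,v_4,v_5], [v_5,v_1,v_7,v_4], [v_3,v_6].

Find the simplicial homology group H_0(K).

Fix the vertex order v_0 < v_1 < v_2 < v_3 < v_4 < v_5 < v_6 < v_7 and write every simplex with vertices in increasing order. Then dim K = 3 and the simplices of K are:

  0-simplices (8): [v_0], [v_1], [v_2], [v_3], [v_4], [v_5], [v_6], [v_7]
  1-simplices (13): [v_0,v_1], [v_0,v_4], [v_0,v_5], [v_0,v_7], [v_1,v_4], [v_1,v_5], [v_1,v_7], [v_2,v_3], [v_2,v_6], [v_3,v_6], [v_4,v_5], [v_4,v_7], [v_5,v_7]
  2-simplices (10): [v_0,v_1,v_4], [v_0,v_1,v_5], [v_0,v_1,v_7], [v_0,v_4,v_5], [v_0,v_4,v_7], [v_0,v_5,v_7], [v_1,v_4,v_5], [v_1,v_4,v_7], [v_1,v_5,v_7], [v_4,v_5,v_7]
  3-simplices (5): [v_0,v_1,v_4,v_5], [v_0,v_1,v_4,v_7], [v_0,v_1,v_5,v_7], [v_0,v_4,v_5,v_7], [v_1,v_4,v_5,v_7]

so the chain groups are C_0 ≅ Z^8, C_1 ≅ Z^13, C_2 ≅ Z^10, C_3 ≅ Z^5.

Boundary ∂_1: C_1 → C_0 is given by ∂[p,q] = [q] − [p].
As a 8×13 matrix over Z this has rank 6, with invariant factors (1,1,1,1,1,1).

Boundary ∂_2: C_2 → C_1 sends each 2-simplex [p,q,r] to [q,r] − [p,r] + [p,q]. For instance
  ∂[v_0,v_1,v_5] = [v_1,v_5] − [v_0,v_5] + [v_0,v_1],
  ∂[v_1,v_5,v_7] = [v_5,v_7] − [v_1,v_7] + [v_1,v_5].
As a 13×10 matrix over Z this has rank 6, with invariant factors (1,1,1,1,1,1).

Boundary ∂_3: C_3 → C_2 sends each 3-simplex σ to the alternating sum Σ_i (−1)^i (σ with its i-th vertex removed). For instance
  ∂[v_0,v_1,v_4,v_5] = [v_1,v_4,v_5] − [v_0,v_4,v_5] + [v_0,v_1,v_5] − [v_0,v_1,v_4],
  ∂[v_0,v_4,v_5,v_7] = [v_4,v_5,v_7] − [v_0,v_5,v_7] + [v_0,v_4,v_7] − [v_0,v_4,v_5].
This gives a 10×5 integer matrix of rank 4; reducing to Smith normal form yields diagonal entries (1,1,1,1).

From H_k ≅ ker(∂_k) / im(∂_{k+1}) we obtain:

  H_0: rank C_0 − rank ∂_1 = 8 − 6 = 2, and the invariant factors of ∂_1 are all 1, so H_0 = Z^2.

H_0 ≅ Z^2.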